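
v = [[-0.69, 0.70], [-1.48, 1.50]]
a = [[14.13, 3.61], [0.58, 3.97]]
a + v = [[13.44, 4.31], [-0.90, 5.47]]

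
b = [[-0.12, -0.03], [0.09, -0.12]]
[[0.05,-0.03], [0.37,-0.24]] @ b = [[-0.01, 0.00], [-0.07, 0.02]]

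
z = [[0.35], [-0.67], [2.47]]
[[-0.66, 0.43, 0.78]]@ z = [[1.41]]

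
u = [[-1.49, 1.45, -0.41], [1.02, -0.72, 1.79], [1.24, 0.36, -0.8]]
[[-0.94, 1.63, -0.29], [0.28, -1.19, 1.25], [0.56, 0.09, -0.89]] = u @ [[0.41, -0.28, -0.19], [-0.28, 0.78, -0.19], [-0.19, -0.19, 0.73]]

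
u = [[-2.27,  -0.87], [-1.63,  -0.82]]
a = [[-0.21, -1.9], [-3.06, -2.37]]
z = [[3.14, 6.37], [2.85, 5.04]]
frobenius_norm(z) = 9.16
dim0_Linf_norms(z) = [3.14, 6.37]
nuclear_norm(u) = 3.18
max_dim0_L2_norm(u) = 2.79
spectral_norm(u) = 3.04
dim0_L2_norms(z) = [4.24, 8.12]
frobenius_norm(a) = 4.32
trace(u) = -3.09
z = u @ a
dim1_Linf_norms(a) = [1.9, 3.06]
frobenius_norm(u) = 3.04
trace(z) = 8.18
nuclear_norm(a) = 5.41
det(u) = 0.44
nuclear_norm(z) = 9.41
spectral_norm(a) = 4.12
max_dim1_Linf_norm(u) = 2.27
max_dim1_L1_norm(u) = 3.14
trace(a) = -2.58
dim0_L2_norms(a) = [3.07, 3.04]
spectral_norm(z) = 9.16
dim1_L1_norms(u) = [3.14, 2.45]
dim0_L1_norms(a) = [3.27, 4.27]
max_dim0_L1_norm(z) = 11.41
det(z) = -2.33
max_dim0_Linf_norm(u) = 2.27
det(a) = -5.32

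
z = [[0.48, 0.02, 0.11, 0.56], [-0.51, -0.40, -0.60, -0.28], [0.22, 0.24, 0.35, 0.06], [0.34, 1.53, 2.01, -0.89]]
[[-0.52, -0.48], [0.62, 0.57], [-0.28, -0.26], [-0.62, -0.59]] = z @ [[-0.25,  -0.23], [0.2,  0.18], [-0.68,  -0.63], [-0.59,  -0.54]]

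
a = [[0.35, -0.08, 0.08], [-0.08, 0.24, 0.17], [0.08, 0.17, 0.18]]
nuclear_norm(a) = 0.77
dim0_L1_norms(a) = [0.51, 0.49, 0.43]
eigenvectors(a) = [[0.31, 0.74, 0.60], [0.62, -0.64, 0.46], [-0.72, -0.23, 0.65]]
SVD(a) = [[-0.74,  -0.6,  -0.31], [0.64,  -0.46,  -0.62], [0.23,  -0.65,  0.72]] @ diag([0.3940982840005051, 0.37494750569987956, 0.0009542102996151811]) @ [[-0.74, 0.64, 0.23], [-0.6, -0.46, -0.65], [-0.31, -0.62, 0.72]]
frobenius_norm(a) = 0.54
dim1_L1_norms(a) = [0.51, 0.49, 0.43]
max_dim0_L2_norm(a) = 0.37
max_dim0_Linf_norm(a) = 0.35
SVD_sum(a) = [[0.21,-0.18,-0.07], [-0.18,0.16,0.06], [-0.07,0.06,0.02]] + [[0.14,  0.1,  0.15], [0.1,  0.08,  0.11], [0.15,  0.11,  0.16]] + [[0.00,0.0,-0.00], [0.0,0.00,-0.0], [-0.00,-0.00,0.00]]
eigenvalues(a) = [0.0, 0.39, 0.37]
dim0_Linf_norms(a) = [0.35, 0.24, 0.18]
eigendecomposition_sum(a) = [[0.00, 0.00, -0.0], [0.0, 0.00, -0.00], [-0.00, -0.00, 0.00]] + [[0.21, -0.18, -0.07], [-0.18, 0.16, 0.06], [-0.07, 0.06, 0.02]] + [[0.14, 0.1, 0.15], [0.1, 0.08, 0.11], [0.15, 0.11, 0.16]]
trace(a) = 0.77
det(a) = 0.00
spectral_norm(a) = 0.39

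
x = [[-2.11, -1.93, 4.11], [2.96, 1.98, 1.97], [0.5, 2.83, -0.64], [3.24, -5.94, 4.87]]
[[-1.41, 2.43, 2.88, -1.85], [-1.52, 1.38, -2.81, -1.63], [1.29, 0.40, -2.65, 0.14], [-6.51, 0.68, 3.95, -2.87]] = x @[[-0.55, -0.18, -0.44, -0.15],[0.46, 0.32, -0.84, -0.05],[-0.41, 0.65, 0.08, -0.55]]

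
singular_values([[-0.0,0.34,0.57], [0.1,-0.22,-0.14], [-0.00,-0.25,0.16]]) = [0.71, 0.32, 0.09]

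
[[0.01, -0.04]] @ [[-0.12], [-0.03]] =[[0.00]]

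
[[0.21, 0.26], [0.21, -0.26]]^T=[[0.21, 0.21], [0.26, -0.26]]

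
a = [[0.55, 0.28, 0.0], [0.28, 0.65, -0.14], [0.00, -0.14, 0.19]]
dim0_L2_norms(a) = [0.62, 0.72, 0.24]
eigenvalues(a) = [0.9, 0.36, 0.13]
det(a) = 0.04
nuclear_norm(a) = 1.39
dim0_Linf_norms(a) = [0.55, 0.65, 0.19]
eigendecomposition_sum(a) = [[0.34,0.43,-0.08], [0.43,0.54,-0.11], [-0.08,-0.11,0.02]] + [[0.20, -0.14, 0.11], [-0.14, 0.09, -0.08], [0.11, -0.08, 0.06]] + [[0.01, -0.01, -0.03], [-0.01, 0.02, 0.04], [-0.03, 0.04, 0.10]]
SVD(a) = [[-0.62, 0.75, -0.25],[-0.77, -0.51, 0.38],[0.15, 0.43, 0.89]] @ diag([0.9009573967874001, 0.3580872192391735, 0.1309553839734265]) @ [[-0.62, -0.77, 0.15],  [0.75, -0.51, 0.43],  [-0.25, 0.38, 0.89]]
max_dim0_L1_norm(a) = 1.07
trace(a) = 1.39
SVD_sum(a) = [[0.34, 0.43, -0.08],[0.43, 0.54, -0.11],[-0.08, -0.11, 0.02]] + [[0.20, -0.14, 0.11], [-0.14, 0.09, -0.08], [0.11, -0.08, 0.06]] + [[0.01, -0.01, -0.03],  [-0.01, 0.02, 0.04],  [-0.03, 0.04, 0.10]]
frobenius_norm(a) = 0.98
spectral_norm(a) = 0.90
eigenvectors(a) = [[0.62, -0.75, -0.25], [0.77, 0.51, 0.38], [-0.15, -0.43, 0.89]]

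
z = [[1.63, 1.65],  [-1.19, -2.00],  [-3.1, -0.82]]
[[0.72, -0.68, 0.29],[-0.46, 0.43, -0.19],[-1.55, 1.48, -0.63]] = z @ [[0.52, -0.50, 0.21], [-0.08, 0.08, -0.03]]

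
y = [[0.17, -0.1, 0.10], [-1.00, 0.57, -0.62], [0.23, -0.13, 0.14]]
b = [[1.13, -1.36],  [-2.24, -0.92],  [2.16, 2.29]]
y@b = [[0.63, 0.09], [-3.75, -0.58], [0.85, 0.13]]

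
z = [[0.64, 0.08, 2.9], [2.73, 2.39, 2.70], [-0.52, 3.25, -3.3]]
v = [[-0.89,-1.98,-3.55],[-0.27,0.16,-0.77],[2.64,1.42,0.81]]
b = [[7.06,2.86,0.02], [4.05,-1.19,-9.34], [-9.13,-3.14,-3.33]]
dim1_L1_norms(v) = [6.42, 1.2, 4.87]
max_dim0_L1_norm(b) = 20.24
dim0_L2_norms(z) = [2.85, 4.03, 5.16]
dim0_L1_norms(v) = [3.8, 3.56, 5.13]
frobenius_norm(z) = 7.14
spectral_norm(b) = 12.77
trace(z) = -0.27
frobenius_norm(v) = 5.26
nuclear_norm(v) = 7.44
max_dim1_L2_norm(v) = 4.16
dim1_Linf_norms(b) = [7.06, 9.34, 9.13]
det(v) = 5.36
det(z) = 19.28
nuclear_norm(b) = 23.74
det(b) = 102.91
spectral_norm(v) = 4.77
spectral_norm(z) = 5.64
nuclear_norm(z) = 10.74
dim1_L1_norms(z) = [3.62, 7.82, 7.07]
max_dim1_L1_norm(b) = 15.6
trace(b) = 2.54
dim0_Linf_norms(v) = [2.64, 1.98, 3.55]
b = z @ v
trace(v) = 0.08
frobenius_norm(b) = 16.35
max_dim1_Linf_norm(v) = 3.55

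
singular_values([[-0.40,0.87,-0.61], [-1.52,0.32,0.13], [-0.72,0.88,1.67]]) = [2.26, 1.42, 0.82]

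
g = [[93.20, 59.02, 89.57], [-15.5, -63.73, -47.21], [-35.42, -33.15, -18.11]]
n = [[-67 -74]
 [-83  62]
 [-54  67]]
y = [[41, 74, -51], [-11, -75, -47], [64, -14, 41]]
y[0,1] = 74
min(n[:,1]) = -74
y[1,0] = -11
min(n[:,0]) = -83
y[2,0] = 64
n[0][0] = -67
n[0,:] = [-67, -74]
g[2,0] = -35.42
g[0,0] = 93.2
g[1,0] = -15.5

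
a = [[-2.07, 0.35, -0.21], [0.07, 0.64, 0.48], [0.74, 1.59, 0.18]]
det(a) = 1.54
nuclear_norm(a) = 4.37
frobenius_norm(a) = 2.86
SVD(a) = [[-0.84, -0.53, 0.09], [0.14, -0.37, -0.92], [0.52, -0.76, 0.39]] @ diag([2.252747816252689, 1.7242323669325312, 0.3957903753137242]) @ [[0.95, 0.27, 0.15], [0.29, -0.95, -0.12], [0.11, 0.16, -0.98]]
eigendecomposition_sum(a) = [[-2.11, 0.47, -0.31], [-0.09, 0.02, -0.01], [0.79, -0.18, 0.12]] + [[0.00, 0.01, 0.01], [0.09, 0.84, 0.34], [0.13, 1.18, 0.48]] + [[0.04, -0.13, 0.1], [0.07, -0.22, 0.16], [-0.18, 0.58, -0.41]]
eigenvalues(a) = [-1.98, 1.32, -0.59]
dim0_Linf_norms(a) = [2.07, 1.59, 0.48]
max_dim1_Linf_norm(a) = 2.07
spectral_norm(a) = 2.25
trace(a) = -1.25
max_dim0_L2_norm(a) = 2.2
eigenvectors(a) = [[0.94,-0.01,-0.21], [0.04,-0.58,-0.34], [-0.35,-0.82,0.91]]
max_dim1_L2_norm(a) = 2.11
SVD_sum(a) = [[-1.81, -0.52, -0.28], [0.3, 0.09, 0.05], [1.11, 0.32, 0.17]] + [[-0.27,  0.86,  0.11],  [-0.19,  0.61,  0.08],  [-0.38,  1.25,  0.16]] + [[0.00, 0.01, -0.03],[-0.04, -0.06, 0.36],[0.02, 0.02, -0.15]]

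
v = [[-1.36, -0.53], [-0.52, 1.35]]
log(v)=[[(0.38+3.04j), 0.57j],[0.56j, (0.37+0.11j)]]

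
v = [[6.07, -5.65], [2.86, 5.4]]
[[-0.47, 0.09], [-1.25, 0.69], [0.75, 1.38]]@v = [[-2.60, 3.14],  [-5.61, 10.79],  [8.50, 3.21]]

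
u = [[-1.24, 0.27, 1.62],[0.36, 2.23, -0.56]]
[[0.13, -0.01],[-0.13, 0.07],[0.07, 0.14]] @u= [[-0.16, 0.01, 0.22], [0.19, 0.12, -0.25], [-0.04, 0.33, 0.03]]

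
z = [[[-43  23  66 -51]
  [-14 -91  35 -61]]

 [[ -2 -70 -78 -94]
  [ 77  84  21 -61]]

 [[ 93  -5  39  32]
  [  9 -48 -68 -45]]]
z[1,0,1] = -70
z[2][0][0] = 93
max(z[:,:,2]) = 66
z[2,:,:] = [[93, -5, 39, 32], [9, -48, -68, -45]]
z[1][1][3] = -61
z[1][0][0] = -2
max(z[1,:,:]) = 84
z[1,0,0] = -2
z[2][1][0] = 9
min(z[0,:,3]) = -61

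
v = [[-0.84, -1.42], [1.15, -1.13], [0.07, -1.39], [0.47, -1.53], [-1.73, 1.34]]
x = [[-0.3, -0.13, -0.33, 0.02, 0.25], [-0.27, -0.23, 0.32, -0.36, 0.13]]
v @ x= [[0.64,0.44,-0.18,0.49,-0.39],[-0.04,0.11,-0.74,0.43,0.14],[0.35,0.31,-0.47,0.5,-0.16],[0.27,0.29,-0.64,0.56,-0.08],[0.16,-0.08,1.00,-0.52,-0.26]]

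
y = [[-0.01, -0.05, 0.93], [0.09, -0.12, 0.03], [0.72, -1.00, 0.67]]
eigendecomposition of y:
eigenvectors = [[-0.62, -0.83, -0.8], [-0.06, 0.12, -0.60], [-0.78, 0.55, -0.04]]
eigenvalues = [1.16, -0.62, 0.0]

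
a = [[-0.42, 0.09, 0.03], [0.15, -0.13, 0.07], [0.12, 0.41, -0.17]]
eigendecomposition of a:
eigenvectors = [[-0.14, -0.85, -0.02], [-0.45, 0.45, -0.34], [-0.88, -0.29, 0.94]]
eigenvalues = [0.06, -0.46, -0.32]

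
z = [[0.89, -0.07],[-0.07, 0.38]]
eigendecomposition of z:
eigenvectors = [[0.99, 0.13], [-0.13, 0.99]]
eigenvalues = [0.9, 0.37]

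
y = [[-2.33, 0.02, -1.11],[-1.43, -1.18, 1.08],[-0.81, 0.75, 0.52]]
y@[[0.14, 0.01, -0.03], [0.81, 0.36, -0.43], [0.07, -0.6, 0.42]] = [[-0.39,0.65,-0.4], [-1.08,-1.09,1.00], [0.53,-0.05,-0.08]]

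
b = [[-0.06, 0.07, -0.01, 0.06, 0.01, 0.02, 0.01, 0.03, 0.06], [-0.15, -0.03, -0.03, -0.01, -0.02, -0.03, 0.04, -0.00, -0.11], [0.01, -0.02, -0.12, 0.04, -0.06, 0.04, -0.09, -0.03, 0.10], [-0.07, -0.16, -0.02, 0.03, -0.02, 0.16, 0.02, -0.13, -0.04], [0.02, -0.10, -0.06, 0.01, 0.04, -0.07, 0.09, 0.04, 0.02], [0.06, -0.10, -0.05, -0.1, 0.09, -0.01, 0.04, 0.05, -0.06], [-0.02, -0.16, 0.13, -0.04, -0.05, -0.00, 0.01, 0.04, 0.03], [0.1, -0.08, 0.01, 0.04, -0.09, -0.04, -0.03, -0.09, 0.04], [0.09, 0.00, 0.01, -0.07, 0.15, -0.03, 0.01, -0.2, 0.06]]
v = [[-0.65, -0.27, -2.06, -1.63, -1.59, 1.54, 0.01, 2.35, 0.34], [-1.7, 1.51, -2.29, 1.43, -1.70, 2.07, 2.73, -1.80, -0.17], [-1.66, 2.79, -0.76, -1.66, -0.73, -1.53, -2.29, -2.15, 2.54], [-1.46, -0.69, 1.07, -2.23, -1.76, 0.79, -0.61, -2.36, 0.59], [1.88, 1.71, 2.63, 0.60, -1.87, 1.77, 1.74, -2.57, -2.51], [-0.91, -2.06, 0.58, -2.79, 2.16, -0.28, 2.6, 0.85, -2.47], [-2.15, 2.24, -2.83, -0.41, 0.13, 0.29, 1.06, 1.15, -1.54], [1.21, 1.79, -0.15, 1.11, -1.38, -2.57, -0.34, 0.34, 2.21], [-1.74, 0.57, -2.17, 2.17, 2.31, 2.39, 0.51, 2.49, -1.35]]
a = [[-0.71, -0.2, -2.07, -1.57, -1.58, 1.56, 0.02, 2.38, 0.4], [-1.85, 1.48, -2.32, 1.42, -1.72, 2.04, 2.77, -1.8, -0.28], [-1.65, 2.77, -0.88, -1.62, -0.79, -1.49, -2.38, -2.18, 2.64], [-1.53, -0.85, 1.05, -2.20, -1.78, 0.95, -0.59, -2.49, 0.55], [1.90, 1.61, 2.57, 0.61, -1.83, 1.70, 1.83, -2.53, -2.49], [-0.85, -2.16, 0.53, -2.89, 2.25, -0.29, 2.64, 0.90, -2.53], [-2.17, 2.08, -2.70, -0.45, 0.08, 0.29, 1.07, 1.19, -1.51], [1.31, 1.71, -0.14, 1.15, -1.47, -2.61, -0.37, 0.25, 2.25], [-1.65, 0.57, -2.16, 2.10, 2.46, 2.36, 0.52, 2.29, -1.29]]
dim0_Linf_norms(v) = [2.15, 2.79, 2.83, 2.79, 2.31, 2.57, 2.73, 2.57, 2.54]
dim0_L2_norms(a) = [4.74, 5.05, 5.51, 5.16, 5.09, 5.02, 5.06, 5.81, 5.4]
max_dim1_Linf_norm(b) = 0.2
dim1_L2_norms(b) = [0.13, 0.2, 0.2, 0.28, 0.18, 0.2, 0.22, 0.2, 0.28]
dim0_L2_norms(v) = [4.66, 5.13, 5.59, 5.17, 4.95, 5.02, 4.94, 5.82, 5.33]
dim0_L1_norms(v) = [13.36, 13.63, 14.54, 14.03, 13.63, 13.23, 11.89, 16.06, 13.72]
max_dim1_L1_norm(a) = 17.07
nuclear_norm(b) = 1.70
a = b + v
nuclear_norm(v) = 39.96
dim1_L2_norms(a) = [4.25, 5.58, 5.83, 4.46, 5.95, 5.77, 4.63, 4.5, 5.56]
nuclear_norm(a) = 40.00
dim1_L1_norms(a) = [10.49, 15.68, 16.4, 11.99, 17.07, 15.04, 11.54, 11.26, 15.4]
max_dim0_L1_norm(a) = 16.01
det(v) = -49843.21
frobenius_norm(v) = 15.57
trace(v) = -4.23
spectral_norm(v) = 8.56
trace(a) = -4.40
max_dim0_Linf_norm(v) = 2.83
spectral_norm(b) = 0.32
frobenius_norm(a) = 15.63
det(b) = -0.00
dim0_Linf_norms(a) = [2.17, 2.77, 2.7, 2.89, 2.46, 2.61, 2.77, 2.53, 2.64]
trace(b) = -0.17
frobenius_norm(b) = 0.64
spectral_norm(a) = 8.60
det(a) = -42225.21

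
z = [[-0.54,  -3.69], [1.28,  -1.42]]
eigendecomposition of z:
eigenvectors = [[-0.86+0.00j, (-0.86-0j)],[-0.10+0.50j, (-0.1-0.5j)]]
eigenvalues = [(-0.98+2.13j), (-0.98-2.13j)]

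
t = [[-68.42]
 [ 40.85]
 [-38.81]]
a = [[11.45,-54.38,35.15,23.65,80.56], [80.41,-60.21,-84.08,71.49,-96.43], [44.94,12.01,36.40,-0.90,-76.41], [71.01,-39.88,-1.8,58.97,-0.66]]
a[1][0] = 80.41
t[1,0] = 40.85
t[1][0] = 40.85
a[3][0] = 71.01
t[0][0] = -68.42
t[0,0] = -68.42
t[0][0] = -68.42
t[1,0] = 40.85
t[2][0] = -38.81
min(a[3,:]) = -39.88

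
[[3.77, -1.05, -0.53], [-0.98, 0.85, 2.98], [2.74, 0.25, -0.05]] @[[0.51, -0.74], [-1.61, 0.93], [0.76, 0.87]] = [[3.21,-4.23], [0.40,4.11], [0.96,-1.84]]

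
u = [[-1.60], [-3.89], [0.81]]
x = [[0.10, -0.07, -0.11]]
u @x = [[-0.16, 0.11, 0.18],[-0.39, 0.27, 0.43],[0.08, -0.06, -0.09]]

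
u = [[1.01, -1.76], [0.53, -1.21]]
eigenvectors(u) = [[0.95,0.73], [0.3,0.69]]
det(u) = -0.29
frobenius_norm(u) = 2.42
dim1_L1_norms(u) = [2.77, 1.74]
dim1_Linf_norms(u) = [1.76, 1.21]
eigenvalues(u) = [0.45, -0.65]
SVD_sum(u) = [[0.95,-1.79], [0.62,-1.16]] + [[0.06, 0.03], [-0.09, -0.05]]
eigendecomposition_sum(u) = [[0.68, -0.72],[0.22, -0.23]] + [[0.33, -1.04], [0.31, -0.98]]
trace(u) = -0.20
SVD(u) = [[-0.84, -0.54], [-0.54, 0.84]] @ diag([2.4183443322623566, 0.11962729878476837]) @ [[-0.47, 0.88], [-0.88, -0.47]]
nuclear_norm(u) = 2.54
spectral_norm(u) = 2.42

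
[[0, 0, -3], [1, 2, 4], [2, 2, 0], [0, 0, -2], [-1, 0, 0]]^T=[[0, 1, 2, 0, -1], [0, 2, 2, 0, 0], [-3, 4, 0, -2, 0]]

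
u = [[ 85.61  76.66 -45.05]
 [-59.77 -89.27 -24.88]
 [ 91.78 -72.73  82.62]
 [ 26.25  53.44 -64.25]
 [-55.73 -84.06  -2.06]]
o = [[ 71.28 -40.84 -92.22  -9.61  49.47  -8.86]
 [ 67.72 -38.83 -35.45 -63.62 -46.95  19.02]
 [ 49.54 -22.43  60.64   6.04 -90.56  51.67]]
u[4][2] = -2.06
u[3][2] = -64.25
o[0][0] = 71.28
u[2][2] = 82.62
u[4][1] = -84.06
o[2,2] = 60.64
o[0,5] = -8.86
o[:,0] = [71.28, 67.72, 49.54]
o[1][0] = 67.72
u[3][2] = -64.25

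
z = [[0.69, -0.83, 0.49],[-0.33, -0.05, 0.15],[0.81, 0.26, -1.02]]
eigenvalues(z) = [1.07, -1.33, -0.12]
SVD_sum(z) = [[-0.16, -0.11, 0.28], [-0.14, -0.10, 0.24], [0.63, 0.44, -1.06]] + [[0.86,-0.71,0.22], [-0.14,0.12,-0.04], [0.19,-0.16,0.05]] + [[-0.00, -0.01, -0.01],[-0.04, -0.07, -0.05],[-0.01, -0.02, -0.01]]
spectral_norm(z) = 1.38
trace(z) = -0.38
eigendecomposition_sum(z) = [[0.86, -0.60, 0.16], [-0.21, 0.15, -0.04], [0.31, -0.22, 0.06]] + [[-0.17, -0.18, 0.34], [-0.1, -0.11, 0.21], [0.51, 0.55, -1.06]] + [[-0.01, -0.05, -0.01], [-0.01, -0.09, -0.02], [-0.01, -0.07, -0.02]]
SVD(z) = [[0.25, 0.96, -0.11], [0.22, -0.16, -0.96], [-0.94, 0.22, -0.25]] @ diag([1.3798770191079424, 1.1784700746056938, 0.10123090139195955]) @ [[-0.48, -0.33, 0.81], [0.76, -0.62, 0.19], [0.44, 0.71, 0.55]]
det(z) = 0.16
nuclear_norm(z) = 2.66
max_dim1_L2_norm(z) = 1.33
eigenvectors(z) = [[-0.92,  0.3,  0.40], [0.23,  0.19,  0.72], [-0.33,  -0.93,  0.57]]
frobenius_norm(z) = 1.82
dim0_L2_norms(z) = [1.11, 0.87, 1.14]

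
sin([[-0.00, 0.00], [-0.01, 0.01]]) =[[0.0, 0.00], [-0.01, 0.01]]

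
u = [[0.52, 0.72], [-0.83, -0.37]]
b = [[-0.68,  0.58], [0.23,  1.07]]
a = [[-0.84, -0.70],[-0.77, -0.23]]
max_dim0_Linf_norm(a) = 0.84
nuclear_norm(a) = 1.59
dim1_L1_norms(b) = [1.26, 1.3]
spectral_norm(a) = 1.33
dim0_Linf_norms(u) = [0.83, 0.72]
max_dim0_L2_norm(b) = 1.22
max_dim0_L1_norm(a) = 1.61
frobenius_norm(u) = 1.27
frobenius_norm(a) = 1.36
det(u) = 0.41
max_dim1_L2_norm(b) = 1.09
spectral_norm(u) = 1.23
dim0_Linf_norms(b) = [0.68, 1.07]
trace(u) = 0.15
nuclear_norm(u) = 1.56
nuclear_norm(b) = 1.93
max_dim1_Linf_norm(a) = 0.84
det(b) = -0.86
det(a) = -0.35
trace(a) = -1.07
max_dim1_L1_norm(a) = 1.54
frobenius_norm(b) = 1.41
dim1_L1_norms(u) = [1.24, 1.2]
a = b @ u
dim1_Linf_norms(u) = [0.72, 0.83]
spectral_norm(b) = 1.23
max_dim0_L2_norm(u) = 0.98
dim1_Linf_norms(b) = [0.68, 1.07]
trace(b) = 0.39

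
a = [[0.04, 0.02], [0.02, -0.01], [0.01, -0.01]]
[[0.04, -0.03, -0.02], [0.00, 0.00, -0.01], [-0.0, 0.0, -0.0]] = a @ [[0.47, -0.37, -0.52], [0.83, -0.81, -0.06]]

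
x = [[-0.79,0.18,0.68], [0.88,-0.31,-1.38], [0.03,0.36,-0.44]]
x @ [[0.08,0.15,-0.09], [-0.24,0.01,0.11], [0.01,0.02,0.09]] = [[-0.1, -0.10, 0.15], [0.13, 0.1, -0.24], [-0.09, -0.00, -0.0]]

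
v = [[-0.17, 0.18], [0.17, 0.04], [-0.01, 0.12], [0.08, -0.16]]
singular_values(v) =[0.33, 0.18]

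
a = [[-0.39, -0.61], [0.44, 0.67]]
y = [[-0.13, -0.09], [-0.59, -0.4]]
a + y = [[-0.52,-0.70], [-0.15,0.27]]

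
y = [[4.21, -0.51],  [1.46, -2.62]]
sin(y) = [[-0.82, 0.02], [-0.05, -0.59]]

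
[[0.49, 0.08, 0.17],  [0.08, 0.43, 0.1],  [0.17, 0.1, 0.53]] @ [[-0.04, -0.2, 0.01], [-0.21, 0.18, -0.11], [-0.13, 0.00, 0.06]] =[[-0.06, -0.08, 0.01], [-0.11, 0.06, -0.04], [-0.1, -0.02, 0.02]]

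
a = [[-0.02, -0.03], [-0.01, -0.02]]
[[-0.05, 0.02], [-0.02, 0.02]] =a@[[2.46, 1.64], [-0.09, -1.62]]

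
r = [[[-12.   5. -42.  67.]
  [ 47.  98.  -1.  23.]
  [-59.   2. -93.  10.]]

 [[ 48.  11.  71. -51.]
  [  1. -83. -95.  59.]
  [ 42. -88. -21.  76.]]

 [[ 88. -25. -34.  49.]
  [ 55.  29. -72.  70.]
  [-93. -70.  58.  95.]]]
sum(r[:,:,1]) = -121.0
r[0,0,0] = -12.0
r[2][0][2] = -34.0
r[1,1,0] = 1.0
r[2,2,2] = 58.0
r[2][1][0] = 55.0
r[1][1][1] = -83.0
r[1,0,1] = 11.0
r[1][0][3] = -51.0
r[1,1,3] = 59.0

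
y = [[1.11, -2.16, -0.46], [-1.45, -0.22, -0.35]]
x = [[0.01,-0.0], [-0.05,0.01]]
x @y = [[0.01,  -0.02,  -0.0], [-0.07,  0.11,  0.02]]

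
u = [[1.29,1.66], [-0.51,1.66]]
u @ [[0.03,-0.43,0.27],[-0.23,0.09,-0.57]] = [[-0.34,-0.41,-0.6], [-0.40,0.37,-1.08]]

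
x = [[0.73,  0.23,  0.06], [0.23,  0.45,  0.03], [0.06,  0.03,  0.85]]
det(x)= 0.233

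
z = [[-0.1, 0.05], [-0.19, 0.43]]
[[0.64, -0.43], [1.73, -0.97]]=z@[[-5.69, 4.03],[1.52, -0.47]]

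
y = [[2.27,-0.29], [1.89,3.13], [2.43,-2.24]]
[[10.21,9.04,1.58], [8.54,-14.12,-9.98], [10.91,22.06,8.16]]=y@ [[4.50, 3.16, 0.27], [0.01, -6.42, -3.35]]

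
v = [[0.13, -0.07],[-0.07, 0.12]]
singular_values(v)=[0.2, 0.05]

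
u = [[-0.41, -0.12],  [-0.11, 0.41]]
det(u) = -0.181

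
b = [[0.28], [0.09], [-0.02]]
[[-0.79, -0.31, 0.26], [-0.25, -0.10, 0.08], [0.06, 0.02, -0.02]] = b @ [[-2.81, -1.11, 0.94]]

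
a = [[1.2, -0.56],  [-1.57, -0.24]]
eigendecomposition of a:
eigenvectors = [[0.77, 0.28], [-0.64, 0.96]]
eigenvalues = [1.66, -0.7]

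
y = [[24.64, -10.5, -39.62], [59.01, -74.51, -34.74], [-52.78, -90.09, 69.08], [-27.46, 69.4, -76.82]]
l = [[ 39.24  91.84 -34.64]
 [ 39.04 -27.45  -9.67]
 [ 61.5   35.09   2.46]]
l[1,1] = -27.45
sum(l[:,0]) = 139.78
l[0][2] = -34.64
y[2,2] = 69.08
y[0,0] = 24.64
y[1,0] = 59.01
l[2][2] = 2.46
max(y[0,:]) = 24.64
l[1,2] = -9.67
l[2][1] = 35.09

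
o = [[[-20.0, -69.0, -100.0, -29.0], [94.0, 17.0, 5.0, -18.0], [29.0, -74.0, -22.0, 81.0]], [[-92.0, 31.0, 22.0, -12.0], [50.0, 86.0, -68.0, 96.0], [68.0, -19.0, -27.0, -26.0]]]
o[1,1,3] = 96.0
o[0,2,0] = 29.0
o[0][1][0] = 94.0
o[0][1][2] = 5.0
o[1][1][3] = 96.0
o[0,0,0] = -20.0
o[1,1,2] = -68.0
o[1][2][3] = -26.0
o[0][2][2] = -22.0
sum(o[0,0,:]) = -218.0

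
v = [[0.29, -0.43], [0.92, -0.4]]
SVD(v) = [[-0.42, -0.91], [-0.91, 0.42]] @ diag([1.1003800356694644, 0.2540940320040368]) @ [[-0.87, 0.49],[0.49, 0.87]]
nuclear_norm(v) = 1.35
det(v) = 0.28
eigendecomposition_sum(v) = [[(0.14+0.28j), -0.21-0.02j], [(0.46+0.05j), -0.20+0.24j]] + [[0.14-0.28j, (-0.22+0.02j)],[0.46-0.05j, -0.20-0.24j]]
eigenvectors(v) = [[(0.31+0.47j), (0.31-0.47j)], [(0.83+0j), 0.83-0.00j]]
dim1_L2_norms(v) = [0.52, 1.0]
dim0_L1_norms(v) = [1.21, 0.83]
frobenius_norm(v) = 1.13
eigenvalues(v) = [(-0.06+0.53j), (-0.06-0.53j)]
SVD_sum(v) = [[0.4, -0.23], [0.87, -0.49]] + [[-0.11, -0.2], [0.05, 0.09]]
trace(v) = -0.11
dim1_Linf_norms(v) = [0.43, 0.92]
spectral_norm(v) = 1.10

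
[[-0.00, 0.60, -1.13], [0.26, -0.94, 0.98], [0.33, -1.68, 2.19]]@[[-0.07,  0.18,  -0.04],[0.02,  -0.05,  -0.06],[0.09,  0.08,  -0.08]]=[[-0.09, -0.12, 0.05],[0.05, 0.17, -0.03],[0.14, 0.32, -0.09]]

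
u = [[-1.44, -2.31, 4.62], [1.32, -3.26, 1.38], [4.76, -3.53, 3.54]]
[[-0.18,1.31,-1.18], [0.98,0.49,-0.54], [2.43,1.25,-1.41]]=u @ [[0.40, 0.04, -0.08], [-0.13, -0.01, 0.02], [0.02, 0.29, -0.27]]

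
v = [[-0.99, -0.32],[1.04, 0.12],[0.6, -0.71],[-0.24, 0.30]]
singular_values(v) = [1.58, 0.84]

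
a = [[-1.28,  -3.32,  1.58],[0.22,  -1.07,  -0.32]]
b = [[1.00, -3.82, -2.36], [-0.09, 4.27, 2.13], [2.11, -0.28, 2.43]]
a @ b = [[2.35, -9.73, -0.21], [-0.36, -5.32, -3.58]]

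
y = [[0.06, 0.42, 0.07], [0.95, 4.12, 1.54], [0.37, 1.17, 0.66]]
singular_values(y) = [4.72, 0.23, 0.0]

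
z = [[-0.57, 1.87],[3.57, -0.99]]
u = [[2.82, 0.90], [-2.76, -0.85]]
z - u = [[-3.39, 0.97], [6.33, -0.14]]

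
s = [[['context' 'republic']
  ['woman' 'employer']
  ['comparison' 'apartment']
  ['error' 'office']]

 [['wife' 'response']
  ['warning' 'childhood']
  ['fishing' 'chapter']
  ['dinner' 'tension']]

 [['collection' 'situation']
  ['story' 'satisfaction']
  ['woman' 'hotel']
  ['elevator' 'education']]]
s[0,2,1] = 'apartment'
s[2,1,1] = 'satisfaction'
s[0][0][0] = 'context'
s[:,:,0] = [['context', 'woman', 'comparison', 'error'], ['wife', 'warning', 'fishing', 'dinner'], ['collection', 'story', 'woman', 'elevator']]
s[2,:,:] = [['collection', 'situation'], ['story', 'satisfaction'], ['woman', 'hotel'], ['elevator', 'education']]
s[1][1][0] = 'warning'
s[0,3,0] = 'error'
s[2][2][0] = 'woman'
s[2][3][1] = 'education'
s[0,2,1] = 'apartment'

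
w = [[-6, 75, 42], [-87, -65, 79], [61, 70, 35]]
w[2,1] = 70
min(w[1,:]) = -87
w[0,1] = 75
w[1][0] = -87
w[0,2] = 42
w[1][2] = 79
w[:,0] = [-6, -87, 61]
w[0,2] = 42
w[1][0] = -87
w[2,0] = 61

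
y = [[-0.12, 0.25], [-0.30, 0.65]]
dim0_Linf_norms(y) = [0.3, 0.65]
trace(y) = 0.53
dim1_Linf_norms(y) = [0.25, 0.65]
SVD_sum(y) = [[-0.12, 0.25], [-0.30, 0.65]] + [[-0.0, -0.00],[0.0, 0.00]]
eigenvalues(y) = [-0.01, 0.54]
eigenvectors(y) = [[-0.91, -0.36], [-0.42, -0.93]]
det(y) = -0.00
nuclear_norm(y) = 0.77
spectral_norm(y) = 0.77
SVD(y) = [[-0.36, -0.93], [-0.93, 0.36]] @ diag([0.7677139635557746, 0.003907705398642312]) @ [[0.42, -0.91], [0.91, 0.42]]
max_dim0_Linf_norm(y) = 0.65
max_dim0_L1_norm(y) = 0.9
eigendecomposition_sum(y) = [[-0.01, 0.0],[-0.0, 0.00]] + [[-0.11, 0.25], [-0.30, 0.65]]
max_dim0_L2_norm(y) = 0.7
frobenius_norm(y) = 0.77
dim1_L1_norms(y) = [0.37, 0.95]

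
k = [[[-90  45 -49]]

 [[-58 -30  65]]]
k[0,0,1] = 45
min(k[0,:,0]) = -90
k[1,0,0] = -58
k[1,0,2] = 65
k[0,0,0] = -90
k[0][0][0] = -90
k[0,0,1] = 45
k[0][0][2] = -49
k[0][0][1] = 45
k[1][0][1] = -30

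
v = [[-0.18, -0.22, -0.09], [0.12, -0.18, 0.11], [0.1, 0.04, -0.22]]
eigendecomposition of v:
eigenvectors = [[(0.76+0j), (0.76-0j), -0.32+0.00j], [(-0.12-0.52j), (-0.12+0.52j), (-0.49+0j)], [(0.03-0.36j), 0.03+0.36j, (0.81+0j)]]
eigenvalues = [(-0.15+0.19j), (-0.15-0.19j), (-0.28+0j)]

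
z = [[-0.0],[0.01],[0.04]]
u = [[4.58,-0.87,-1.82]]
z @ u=[[0.0, 0.0, 0.0], [0.05, -0.01, -0.02], [0.18, -0.03, -0.07]]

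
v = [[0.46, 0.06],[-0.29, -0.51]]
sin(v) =[[0.45, 0.06], [-0.28, -0.49]]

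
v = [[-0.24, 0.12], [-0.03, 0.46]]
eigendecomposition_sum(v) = [[-0.24, 0.04], [-0.01, 0.0]] + [[-0.0, 0.08], [-0.02, 0.46]]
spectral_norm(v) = 0.49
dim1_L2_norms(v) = [0.27, 0.46]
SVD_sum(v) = [[-0.04, 0.17],[-0.11, 0.44]] + [[-0.2, -0.05], [0.08, 0.02]]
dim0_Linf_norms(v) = [0.24, 0.46]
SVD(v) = [[0.36,0.93], [0.93,-0.36]] @ diag([0.48601626932882125, 0.21974573021493427]) @ [[-0.23, 0.97], [-0.97, -0.23]]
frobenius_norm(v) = 0.53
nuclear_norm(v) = 0.71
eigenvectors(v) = [[-1.00, -0.17], [-0.04, -0.99]]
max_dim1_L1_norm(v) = 0.49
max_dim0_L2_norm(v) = 0.48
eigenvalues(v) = [-0.23, 0.45]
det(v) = -0.11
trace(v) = 0.22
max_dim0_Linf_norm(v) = 0.46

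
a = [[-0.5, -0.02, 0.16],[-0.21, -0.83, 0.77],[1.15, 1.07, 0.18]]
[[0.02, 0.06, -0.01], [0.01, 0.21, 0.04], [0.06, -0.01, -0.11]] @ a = [[-0.03, -0.06, 0.05], [-0.00, -0.13, 0.17], [-0.15, -0.11, -0.02]]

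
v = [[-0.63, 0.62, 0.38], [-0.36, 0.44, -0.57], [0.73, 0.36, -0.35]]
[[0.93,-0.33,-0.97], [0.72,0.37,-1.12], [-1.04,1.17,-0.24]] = v @ [[-1.56, 0.92, 0.6], [0.06, 0.78, -1.31], [-0.23, -0.62, 0.58]]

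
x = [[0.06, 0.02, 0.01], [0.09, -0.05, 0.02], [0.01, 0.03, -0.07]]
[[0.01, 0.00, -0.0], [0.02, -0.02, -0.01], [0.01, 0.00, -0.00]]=x @ [[0.25, -0.07, -0.09],[-0.07, 0.26, 0.04],[-0.09, 0.04, 0.04]]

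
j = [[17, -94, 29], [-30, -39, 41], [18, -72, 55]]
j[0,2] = 29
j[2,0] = 18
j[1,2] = 41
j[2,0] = 18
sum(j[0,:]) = -48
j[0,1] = -94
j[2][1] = -72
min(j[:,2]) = 29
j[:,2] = [29, 41, 55]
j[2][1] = -72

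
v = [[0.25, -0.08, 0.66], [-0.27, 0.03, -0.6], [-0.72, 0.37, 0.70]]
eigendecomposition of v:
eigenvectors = [[0.12-0.53j,0.12+0.53j,-0.40+0.00j], [-0.11+0.48j,(-0.11-0.48j),(-0.91+0j)], [0.68+0.00j,0.68-0.00j,0.07+0.00j]]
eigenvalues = [(0.51+0.81j), (0.51-0.81j), (-0.04+0j)]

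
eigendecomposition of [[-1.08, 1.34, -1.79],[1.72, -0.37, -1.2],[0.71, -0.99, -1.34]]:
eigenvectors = [[0.12+0.48j, 0.12-0.48j, -0.59+0.00j], [(0.51-0.24j), 0.51+0.24j, -0.79+0.00j], [(0.67+0j), (0.67-0j), (0.15+0j)]]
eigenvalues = [(-1.97+0.86j), (-1.97-0.86j), (1.14+0j)]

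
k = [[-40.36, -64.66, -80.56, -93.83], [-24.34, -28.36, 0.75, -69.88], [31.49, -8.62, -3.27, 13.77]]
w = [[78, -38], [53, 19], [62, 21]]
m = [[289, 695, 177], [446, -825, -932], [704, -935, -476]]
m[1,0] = 446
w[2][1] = 21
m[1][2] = -932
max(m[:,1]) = 695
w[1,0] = 53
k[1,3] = -69.88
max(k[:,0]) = 31.49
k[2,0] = 31.49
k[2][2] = -3.27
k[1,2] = 0.75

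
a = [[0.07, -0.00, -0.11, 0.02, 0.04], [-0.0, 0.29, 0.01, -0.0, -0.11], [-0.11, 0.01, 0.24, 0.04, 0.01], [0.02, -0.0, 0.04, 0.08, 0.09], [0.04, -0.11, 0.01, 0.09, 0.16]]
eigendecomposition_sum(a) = [[0.00, -0.03, -0.0, 0.01, 0.02], [-0.03, 0.24, 0.02, -0.05, -0.16], [-0.0, 0.02, 0.0, -0.0, -0.01], [0.01, -0.05, -0.00, 0.01, 0.03], [0.02, -0.16, -0.01, 0.03, 0.10]] + [[0.05, 0.0, -0.11, -0.02, -0.01], [0.0, 0.0, -0.01, -0.00, -0.0], [-0.11, -0.01, 0.24, 0.04, 0.02], [-0.02, -0.00, 0.04, 0.01, 0.00], [-0.01, -0.0, 0.02, 0.00, 0.0]] + [[0.02, 0.03, 0.0, 0.03, 0.03], [0.03, 0.05, 0.00, 0.05, 0.05], [0.0, 0.00, 0.00, 0.0, 0.0], [0.03, 0.05, 0.0, 0.06, 0.06], [0.03, 0.05, 0.0, 0.06, 0.05]] + [[-0.0,  0.0,  -0.00,  0.00,  0.00], [0.00,  -0.0,  0.00,  -0.00,  -0.00], [-0.00,  0.00,  -0.0,  0.00,  0.00], [0.0,  -0.00,  0.00,  -0.00,  -0.0], [0.00,  -0.00,  0.0,  -0.00,  -0.00]] + [[0.0, -0.0, 0.00, 0.00, -0.0],[-0.0, 0.00, -0.00, -0.00, 0.00],[0.00, -0.0, 0.00, 0.0, -0.00],[0.0, -0.0, 0.0, 0.0, -0.0],[-0.0, 0.0, -0.0, -0.00, 0.00]]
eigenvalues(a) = [0.36, 0.3, 0.17, -0.0, 0.01]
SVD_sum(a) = [[0.00, -0.03, -0.00, 0.01, 0.02], [-0.03, 0.24, 0.02, -0.05, -0.16], [-0.0, 0.02, 0.0, -0.0, -0.01], [0.01, -0.05, -0.00, 0.01, 0.03], [0.02, -0.16, -0.01, 0.03, 0.10]] + [[0.05, 0.0, -0.11, -0.02, -0.01], [0.00, 0.0, -0.01, -0.00, -0.0], [-0.11, -0.01, 0.24, 0.04, 0.02], [-0.02, -0.0, 0.04, 0.01, 0.0], [-0.01, -0.0, 0.02, 0.00, 0.00]] + [[0.02, 0.03, 0.00, 0.03, 0.03],[0.03, 0.05, 0.0, 0.05, 0.05],[0.0, 0.00, 0.00, 0.0, 0.00],[0.03, 0.05, 0.0, 0.06, 0.06],[0.03, 0.05, 0.00, 0.06, 0.05]] + [[0.0,-0.0,0.0,0.0,-0.0], [-0.00,0.0,-0.00,-0.00,0.00], [0.00,-0.00,0.00,0.0,-0.00], [0.00,-0.00,0.0,0.00,-0.00], [-0.00,0.00,-0.00,-0.0,0.00]] + [[-0.00,0.0,-0.00,0.0,0.0], [0.00,-0.00,0.00,-0.0,-0.00], [-0.00,0.00,-0.0,0.00,0.0], [0.00,-0.0,0.00,-0.0,-0.0], [0.0,-0.00,0.0,-0.00,-0.00]]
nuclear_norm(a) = 0.84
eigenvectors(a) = [[-0.11, 0.40, -0.31, -0.82, -0.25], [0.82, 0.04, -0.52, 0.03, 0.25], [0.07, -0.90, -0.01, -0.44, -0.04], [-0.17, -0.16, -0.58, 0.37, -0.68], [-0.54, -0.08, -0.54, 0.04, 0.64]]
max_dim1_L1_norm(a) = 0.41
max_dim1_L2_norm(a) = 0.31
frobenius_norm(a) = 0.50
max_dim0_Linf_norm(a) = 0.29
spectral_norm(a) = 0.36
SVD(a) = [[-0.11, -0.40, -0.31, -0.25, -0.82], [0.82, -0.04, -0.52, 0.25, 0.03], [0.07, 0.90, -0.01, -0.04, -0.44], [-0.17, 0.16, -0.58, -0.68, 0.37], [-0.54, 0.08, -0.54, 0.64, 0.04]] @ diag([0.362970399200473, 0.2974093227647041, 0.1748529595978786, 0.005146166613233196, 0.00037884817628904867]) @ [[-0.11,0.82,0.07,-0.17,-0.54], [-0.4,-0.04,0.9,0.16,0.08], [-0.31,-0.52,-0.01,-0.58,-0.54], [-0.25,0.25,-0.04,-0.68,0.64], [0.82,-0.03,0.44,-0.37,-0.04]]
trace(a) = 0.84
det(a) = -0.00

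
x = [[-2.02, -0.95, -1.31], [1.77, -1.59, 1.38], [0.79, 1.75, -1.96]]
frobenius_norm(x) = 4.67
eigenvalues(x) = [(-1.05+1.48j), (-1.05-1.48j), (-3.47+0j)]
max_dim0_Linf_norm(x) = 2.02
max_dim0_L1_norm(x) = 4.65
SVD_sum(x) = [[-0.72,0.71,-1.09], [1.28,-1.26,1.92], [-0.92,0.90,-1.38]] + [[-1.56,-1.28,0.2], [0.17,0.14,-0.02], [1.47,1.2,-0.19]] + [[0.26, -0.39, -0.43], [0.32, -0.47, -0.52], [0.24, -0.35, -0.39]]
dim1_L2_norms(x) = [2.59, 2.75, 2.74]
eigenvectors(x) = [[(-0.66+0j), (-0.66-0j), 0.18+0.00j], [(0.17+0.51j), (0.17-0.51j), -0.69+0.00j], [(0.37+0.38j), (0.37-0.38j), (0.7+0j)]]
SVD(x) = [[-0.42,-0.73,0.55], [0.74,0.08,0.67], [-0.53,0.68,0.50]] @ diag([3.5614961591411944, 2.789154484971863, 1.1528063008952796]) @ [[0.49, -0.48, 0.73], [0.77, 0.63, -0.10], [0.41, -0.61, -0.68]]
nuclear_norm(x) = 7.50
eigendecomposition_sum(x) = [[(-0.92+0.4j), (-0.66-0.35j), -0.41-0.45j], [(0.54+0.6j), (-0.1+0.6j), (-0.24+0.43j)], [(0.74+0.3j), 0.17+0.57j, -0.03+0.48j]] + [[-0.92-0.40j, -0.66+0.35j, -0.41+0.45j], [(0.54-0.6j), (-0.1-0.6j), (-0.24-0.43j)], [0.74-0.30j, 0.17-0.57j, (-0.03-0.48j)]] + [[(-0.18-0j),  (0.37-0j),  (-0.5+0j)],  [(0.68+0j),  -1.39+0.00j,  (1.86-0j)],  [-0.70-0.00j,  (1.42-0j),  (-1.9+0j)]]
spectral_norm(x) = 3.56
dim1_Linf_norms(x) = [2.02, 1.77, 1.96]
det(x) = -11.45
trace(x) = -5.57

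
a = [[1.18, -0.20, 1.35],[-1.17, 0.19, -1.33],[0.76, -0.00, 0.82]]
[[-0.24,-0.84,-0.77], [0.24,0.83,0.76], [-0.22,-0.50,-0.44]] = a@ [[-0.47, -0.05, -0.53], [-0.45, 0.13, 0.4], [0.17, -0.56, -0.05]]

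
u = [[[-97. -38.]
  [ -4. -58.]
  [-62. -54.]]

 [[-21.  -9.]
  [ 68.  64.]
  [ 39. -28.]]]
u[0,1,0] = -4.0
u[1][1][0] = 68.0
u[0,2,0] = -62.0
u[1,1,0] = 68.0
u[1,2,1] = -28.0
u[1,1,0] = 68.0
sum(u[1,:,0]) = 86.0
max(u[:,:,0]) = 68.0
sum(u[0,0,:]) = -135.0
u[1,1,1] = 64.0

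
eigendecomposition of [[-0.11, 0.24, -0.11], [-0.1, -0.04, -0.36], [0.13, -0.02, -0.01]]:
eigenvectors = [[(0.69+0j),(0.69-0j),-0.69+0.00j], [0.42+0.48j,0.42-0.48j,0.55+0.00j], [0.02-0.36j,0.02+0.36j,(0.47+0j)]]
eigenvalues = [(0.03+0.22j), (0.03-0.22j), (-0.22+0j)]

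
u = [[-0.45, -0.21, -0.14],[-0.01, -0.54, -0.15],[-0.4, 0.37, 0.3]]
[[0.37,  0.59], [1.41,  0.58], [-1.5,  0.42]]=u @[[0.65,-1.14],[-2.26,-1.56],[-1.34,1.82]]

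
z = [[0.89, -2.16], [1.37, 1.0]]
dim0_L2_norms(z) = [1.63, 2.38]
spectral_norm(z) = 2.40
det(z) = 3.85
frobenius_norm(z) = 2.89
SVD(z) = [[-0.95,  0.31], [0.31,  0.95]] @ diag([2.4008721696709214, 1.6032507055665508]) @ [[-0.18,0.98], [0.98,0.18]]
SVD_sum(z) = [[0.4,-2.25], [-0.13,0.73]] + [[0.49, 0.09],[1.50, 0.27]]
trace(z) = 1.89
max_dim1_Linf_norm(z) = 2.16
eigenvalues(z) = [(0.94+1.72j), (0.94-1.72j)]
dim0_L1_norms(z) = [2.26, 3.16]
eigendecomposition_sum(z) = [[(0.44+0.87j), -1.08+0.59j], [0.68-0.38j, (0.5+0.84j)]] + [[0.45-0.87j, -1.08-0.59j],  [(0.69+0.38j), 0.50-0.84j]]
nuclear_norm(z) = 4.00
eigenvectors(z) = [[0.78+0.00j, (0.78-0j)], [(-0.02-0.62j), -0.02+0.62j]]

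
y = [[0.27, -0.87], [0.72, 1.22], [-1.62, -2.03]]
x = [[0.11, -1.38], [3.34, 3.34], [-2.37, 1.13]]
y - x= [[0.16,0.51], [-2.62,-2.12], [0.75,-3.16]]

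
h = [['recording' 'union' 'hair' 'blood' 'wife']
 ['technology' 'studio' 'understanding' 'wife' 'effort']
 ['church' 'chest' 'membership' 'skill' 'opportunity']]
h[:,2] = ['hair', 'understanding', 'membership']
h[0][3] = 'blood'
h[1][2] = 'understanding'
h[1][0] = 'technology'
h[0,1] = 'union'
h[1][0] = 'technology'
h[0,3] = 'blood'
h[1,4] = 'effort'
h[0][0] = 'recording'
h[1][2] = 'understanding'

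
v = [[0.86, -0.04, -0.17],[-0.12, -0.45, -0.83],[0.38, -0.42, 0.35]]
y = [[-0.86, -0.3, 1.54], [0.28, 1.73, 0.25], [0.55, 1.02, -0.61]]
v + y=[[0.00, -0.34, 1.37], [0.16, 1.28, -0.58], [0.93, 0.6, -0.26]]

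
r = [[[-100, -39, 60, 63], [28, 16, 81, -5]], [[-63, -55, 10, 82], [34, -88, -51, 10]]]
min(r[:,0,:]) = -100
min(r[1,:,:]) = -88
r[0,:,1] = [-39, 16]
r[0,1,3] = -5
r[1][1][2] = -51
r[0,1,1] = 16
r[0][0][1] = -39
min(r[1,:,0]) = -63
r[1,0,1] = -55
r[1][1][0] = 34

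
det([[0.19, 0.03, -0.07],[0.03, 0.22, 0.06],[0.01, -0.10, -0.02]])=0.001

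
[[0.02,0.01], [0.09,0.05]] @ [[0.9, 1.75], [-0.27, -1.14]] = [[0.02, 0.02], [0.07, 0.1]]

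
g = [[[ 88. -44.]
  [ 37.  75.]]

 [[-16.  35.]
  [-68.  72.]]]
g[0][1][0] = 37.0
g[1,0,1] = 35.0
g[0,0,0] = 88.0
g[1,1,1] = 72.0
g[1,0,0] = -16.0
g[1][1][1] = 72.0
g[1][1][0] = -68.0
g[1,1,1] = 72.0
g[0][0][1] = -44.0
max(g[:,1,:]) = 75.0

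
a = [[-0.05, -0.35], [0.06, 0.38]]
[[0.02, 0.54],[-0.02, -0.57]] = a@[[-0.73,2.96], [0.06,-1.98]]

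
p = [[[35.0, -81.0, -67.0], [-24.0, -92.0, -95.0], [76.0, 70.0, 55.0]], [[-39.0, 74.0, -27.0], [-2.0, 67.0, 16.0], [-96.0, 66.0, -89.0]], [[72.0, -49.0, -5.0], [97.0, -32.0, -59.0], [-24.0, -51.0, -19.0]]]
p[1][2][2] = -89.0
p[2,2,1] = -51.0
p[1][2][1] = 66.0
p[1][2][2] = -89.0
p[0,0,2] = -67.0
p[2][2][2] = -19.0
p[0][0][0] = 35.0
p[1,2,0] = -96.0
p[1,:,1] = [74.0, 67.0, 66.0]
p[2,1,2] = -59.0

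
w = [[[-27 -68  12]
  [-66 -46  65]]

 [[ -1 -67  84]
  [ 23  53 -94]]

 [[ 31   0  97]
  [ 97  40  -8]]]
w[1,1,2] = -94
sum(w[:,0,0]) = 3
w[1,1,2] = -94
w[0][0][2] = 12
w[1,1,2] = -94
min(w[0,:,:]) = -68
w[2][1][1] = 40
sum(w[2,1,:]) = 129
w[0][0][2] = 12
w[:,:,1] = [[-68, -46], [-67, 53], [0, 40]]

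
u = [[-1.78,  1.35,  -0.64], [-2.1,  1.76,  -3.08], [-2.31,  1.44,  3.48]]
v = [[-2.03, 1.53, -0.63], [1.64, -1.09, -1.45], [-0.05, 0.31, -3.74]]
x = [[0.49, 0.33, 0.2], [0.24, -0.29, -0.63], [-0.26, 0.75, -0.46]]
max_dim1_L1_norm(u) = 7.23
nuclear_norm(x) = 2.27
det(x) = 0.41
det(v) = 0.02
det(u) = 0.01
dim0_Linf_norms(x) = [0.49, 0.75, 0.63]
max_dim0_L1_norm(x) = 1.37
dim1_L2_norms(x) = [0.62, 0.73, 0.92]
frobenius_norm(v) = 5.19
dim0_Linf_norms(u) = [2.31, 1.76, 3.48]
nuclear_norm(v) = 7.29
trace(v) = -6.86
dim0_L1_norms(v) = [3.72, 2.93, 5.82]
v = x @ u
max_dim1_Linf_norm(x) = 0.75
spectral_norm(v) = 4.07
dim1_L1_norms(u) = [3.77, 6.94, 7.23]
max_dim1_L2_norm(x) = 0.92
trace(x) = -0.26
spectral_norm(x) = 0.92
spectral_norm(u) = 4.71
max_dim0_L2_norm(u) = 4.69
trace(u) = 3.46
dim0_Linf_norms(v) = [2.03, 1.53, 3.74]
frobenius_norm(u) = 6.47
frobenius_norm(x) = 1.33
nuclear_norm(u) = 9.15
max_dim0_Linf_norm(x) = 0.75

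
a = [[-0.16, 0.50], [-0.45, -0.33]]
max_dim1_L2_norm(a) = 0.56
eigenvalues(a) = [(-0.24+0.47j), (-0.24-0.47j)]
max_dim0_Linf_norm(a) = 0.5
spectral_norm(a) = 0.62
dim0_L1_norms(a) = [0.61, 0.83]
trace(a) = -0.49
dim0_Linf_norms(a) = [0.45, 0.5]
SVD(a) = [[-0.64, 0.77], [0.77, 0.64]] @ diag([0.6230625723958596, 0.44586212092916594]) @ [[-0.39,  -0.92], [-0.92,  0.39]]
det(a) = 0.28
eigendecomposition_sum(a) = [[-0.08+0.26j, (0.25+0.13j)], [(-0.22-0.12j), -0.17+0.21j]] + [[-0.08-0.26j, (0.25-0.13j)], [-0.22+0.12j, -0.17-0.21j]]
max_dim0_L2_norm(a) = 0.6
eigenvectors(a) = [[(0.73+0j),(0.73-0j)], [(-0.12+0.68j),(-0.12-0.68j)]]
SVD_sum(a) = [[0.16,0.36],[-0.19,-0.44]] + [[-0.32,0.14], [-0.26,0.11]]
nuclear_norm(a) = 1.07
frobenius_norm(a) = 0.77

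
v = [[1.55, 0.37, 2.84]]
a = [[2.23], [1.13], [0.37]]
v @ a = [[4.93]]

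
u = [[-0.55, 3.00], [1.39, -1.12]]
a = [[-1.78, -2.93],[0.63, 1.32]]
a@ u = [[-3.09,-2.06],[1.49,0.41]]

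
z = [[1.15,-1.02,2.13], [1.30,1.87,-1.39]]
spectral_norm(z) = 3.22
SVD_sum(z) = [[-0.09, -1.43, 1.73], [0.1, 1.48, -1.78]] + [[1.24, 0.41, 0.4],[1.2, 0.39, 0.39]]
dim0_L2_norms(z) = [1.74, 2.13, 2.54]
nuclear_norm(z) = 5.13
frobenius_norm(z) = 3.74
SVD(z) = [[-0.70,  0.72], [0.72,  0.70]] @ diag([3.222464912445863, 1.9064416823116515]) @ [[0.04, 0.64, -0.77], [0.91, 0.3, 0.3]]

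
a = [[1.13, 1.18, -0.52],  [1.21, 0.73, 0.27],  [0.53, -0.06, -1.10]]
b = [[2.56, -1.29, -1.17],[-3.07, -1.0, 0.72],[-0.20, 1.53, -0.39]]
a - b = [[-1.43, 2.47, 0.65], [4.28, 1.73, -0.45], [0.73, -1.59, -0.71]]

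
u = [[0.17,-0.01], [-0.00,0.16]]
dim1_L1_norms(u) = [0.18, 0.16]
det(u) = 0.03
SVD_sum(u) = [[0.15, -0.06],  [-0.06, 0.03]] + [[0.02,  0.05], [0.06,  0.13]]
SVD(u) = [[0.93, 0.37], [-0.37, 0.93]] @ diag([0.17214680800405727, 0.1580046723803263]) @ [[0.92,-0.4],[0.4,0.92]]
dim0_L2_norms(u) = [0.17, 0.16]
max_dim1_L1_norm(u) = 0.18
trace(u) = 0.33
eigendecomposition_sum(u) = [[0.17, -0.17], [0.0, 0.0]] + [[0.0, 0.16], [0.0, 0.16]]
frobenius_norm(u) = 0.23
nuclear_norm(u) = 0.33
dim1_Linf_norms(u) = [0.17, 0.16]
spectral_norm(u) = 0.17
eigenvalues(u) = [0.17, 0.16]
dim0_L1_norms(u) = [0.17, 0.17]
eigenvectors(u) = [[1.00, 0.71], [0.0, 0.71]]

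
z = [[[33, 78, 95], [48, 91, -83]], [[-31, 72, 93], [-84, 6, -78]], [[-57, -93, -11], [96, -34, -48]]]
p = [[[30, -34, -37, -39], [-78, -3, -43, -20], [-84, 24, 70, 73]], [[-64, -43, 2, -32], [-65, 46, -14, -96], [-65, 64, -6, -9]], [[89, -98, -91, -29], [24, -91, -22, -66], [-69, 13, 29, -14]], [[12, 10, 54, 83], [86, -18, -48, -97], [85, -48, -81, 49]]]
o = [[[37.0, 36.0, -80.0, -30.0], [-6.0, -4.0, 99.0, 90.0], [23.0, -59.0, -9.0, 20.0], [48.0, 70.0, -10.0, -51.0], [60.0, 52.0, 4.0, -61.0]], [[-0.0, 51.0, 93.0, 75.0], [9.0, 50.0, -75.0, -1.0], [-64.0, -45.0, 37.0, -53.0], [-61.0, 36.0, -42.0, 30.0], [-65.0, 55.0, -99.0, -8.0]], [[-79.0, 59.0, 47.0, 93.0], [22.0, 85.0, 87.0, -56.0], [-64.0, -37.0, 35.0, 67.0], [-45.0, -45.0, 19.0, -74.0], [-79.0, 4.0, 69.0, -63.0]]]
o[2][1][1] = 85.0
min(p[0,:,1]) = -34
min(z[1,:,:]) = -84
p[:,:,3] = [[-39, -20, 73], [-32, -96, -9], [-29, -66, -14], [83, -97, 49]]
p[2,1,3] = -66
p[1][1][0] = -65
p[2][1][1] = -91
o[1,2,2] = 37.0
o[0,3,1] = 70.0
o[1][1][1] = 50.0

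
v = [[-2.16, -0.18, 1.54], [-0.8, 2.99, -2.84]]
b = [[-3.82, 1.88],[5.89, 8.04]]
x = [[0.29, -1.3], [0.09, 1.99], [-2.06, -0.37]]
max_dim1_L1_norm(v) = 6.63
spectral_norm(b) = 10.00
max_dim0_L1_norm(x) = 3.66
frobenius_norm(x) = 3.18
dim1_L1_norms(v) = [3.88, 6.63]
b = v @ x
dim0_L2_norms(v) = [2.3, 3.0, 3.23]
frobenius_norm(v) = 4.97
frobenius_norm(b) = 10.84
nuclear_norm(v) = 6.79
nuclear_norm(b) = 14.18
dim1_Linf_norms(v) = [2.16, 2.99]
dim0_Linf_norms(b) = [5.89, 8.04]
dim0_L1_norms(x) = [2.44, 3.66]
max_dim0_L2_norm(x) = 2.41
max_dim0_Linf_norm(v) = 2.99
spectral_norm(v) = 4.30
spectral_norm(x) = 2.45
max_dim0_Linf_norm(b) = 8.04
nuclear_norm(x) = 4.48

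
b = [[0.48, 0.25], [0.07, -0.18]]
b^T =[[0.48, 0.07], [0.25, -0.18]]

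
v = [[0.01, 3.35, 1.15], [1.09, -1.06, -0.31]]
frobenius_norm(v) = 3.87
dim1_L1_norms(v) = [4.51, 2.46]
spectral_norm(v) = 3.72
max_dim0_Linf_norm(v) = 3.35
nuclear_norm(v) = 4.76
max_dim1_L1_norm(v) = 4.51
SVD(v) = [[-0.95, 0.32], [0.32, 0.95]] @ diag([3.724215730474326, 1.0407291640420087]) @ [[0.09,  -0.94,  -0.32], [0.99,  0.07,  0.07]]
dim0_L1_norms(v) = [1.1, 4.41, 1.46]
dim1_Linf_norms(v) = [3.35, 1.09]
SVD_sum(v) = [[-0.32,3.33,1.13], [0.11,-1.13,-0.38]] + [[0.33,0.02,0.02], [0.98,0.07,0.07]]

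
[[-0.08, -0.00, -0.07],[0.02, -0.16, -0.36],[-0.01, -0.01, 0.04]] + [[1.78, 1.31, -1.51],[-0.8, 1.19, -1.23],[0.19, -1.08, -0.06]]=[[1.70, 1.31, -1.58],  [-0.78, 1.03, -1.59],  [0.18, -1.09, -0.02]]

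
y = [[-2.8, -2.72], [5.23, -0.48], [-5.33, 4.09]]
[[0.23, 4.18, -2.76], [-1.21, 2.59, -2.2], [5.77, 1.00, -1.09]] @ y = [[35.93, -13.92], [28.66, -6.95], [-5.12, -20.63]]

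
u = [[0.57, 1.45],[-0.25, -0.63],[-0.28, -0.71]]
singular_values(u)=[1.86, 0.0]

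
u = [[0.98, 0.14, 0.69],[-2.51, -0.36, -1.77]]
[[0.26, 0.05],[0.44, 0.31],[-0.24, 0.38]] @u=[[0.13, 0.02, 0.09], [-0.35, -0.05, -0.25], [-1.19, -0.17, -0.84]]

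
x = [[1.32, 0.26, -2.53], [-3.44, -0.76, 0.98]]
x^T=[[1.32, -3.44], [0.26, -0.76], [-2.53, 0.98]]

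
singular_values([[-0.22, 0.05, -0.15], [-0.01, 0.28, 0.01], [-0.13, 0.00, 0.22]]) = [0.3, 0.26, 0.24]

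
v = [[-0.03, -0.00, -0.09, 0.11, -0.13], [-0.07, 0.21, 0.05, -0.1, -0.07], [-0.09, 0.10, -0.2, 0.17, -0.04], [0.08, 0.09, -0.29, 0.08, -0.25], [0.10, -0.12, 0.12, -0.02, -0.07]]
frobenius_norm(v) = 0.64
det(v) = 0.00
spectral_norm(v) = 0.51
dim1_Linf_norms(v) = [0.13, 0.21, 0.2, 0.29, 0.12]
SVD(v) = [[-0.33, -0.18, -0.01, -0.71, -0.59],  [-0.05, 0.79, 0.54, -0.26, 0.1],  [-0.52, 0.18, -0.55, -0.27, 0.58],  [-0.76, -0.23, 0.45, 0.40, 0.01],  [0.2, -0.51, 0.45, -0.44, 0.56]] @ diag([0.508723743762319, 0.2792235957424413, 0.23319549725764388, 0.11324648257713346, 0.025088450645260045]) @ [[0.04, -0.31, 0.74, -0.36, 0.48], [-0.49, 0.8, 0.1, -0.27, 0.2], [0.4, 0.2, 0.25, -0.52, -0.69], [0.46, 0.06, -0.55, -0.51, 0.47], [0.63, 0.47, 0.28, 0.51, 0.21]]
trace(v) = -0.01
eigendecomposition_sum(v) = [[-0.02+0.00j, (0.03-0j), 0.02+0.00j, (-0.02+0j), 0.01+0.00j], [(-0.13+0j), 0.21-0.00j, 0.15+0.00j, -0.10+0.00j, 0.07+0.00j], [-0.05+0.00j, 0.09-0.00j, 0.06+0.00j, (-0.04+0j), 0.03+0.00j], [-0.05+0.00j, 0.08-0.00j, 0.06+0.00j, (-0.04+0j), (0.03+0j)], [0.03+0.00j, -0.05+0.00j, (-0.04-0j), (0.02-0j), (-0.02-0j)]] + [[-0.05+0.12j, (-0.01-0.01j), 0.04+0.01j, 0.01-0.08j, 0.01-0.08j], [-0.01+0.08j, -0.01-0.00j, 0.02-0.00j, -0.01-0.05j, (-0.01-0.04j)], [-0.07-0.09j, 0.01-0.00j, (-0.02+0.03j), 0.05+0.04j, (0.05+0.04j)], [-0.01+0.00j, 0.00-0.00j, 0j, (0.01-0.01j), (0.01-0j)], [(0.05+0.17j), -0.02-0.00j, (0.05-0.03j), (-0.06-0.09j), -0.06-0.09j]] + [[-0.05-0.12j, -0.01+0.01j, (0.04-0.01j), (0.01+0.08j), 0.01+0.08j], [(-0.01-0.08j), (-0.01+0j), (0.02+0j), (-0.01+0.05j), -0.01+0.04j], [(-0.07+0.09j), 0.01+0.00j, -0.02-0.03j, 0.05-0.04j, (0.05-0.04j)], [-0.01-0.00j, 0j, 0.00-0.00j, 0.01+0.01j, 0.01+0.00j], [(0.05-0.17j), (-0.02+0j), 0.05+0.03j, (-0.06+0.09j), -0.06+0.09j]] + [[(0.04-0.03j), (-0.01-0.02j), (-0.1+0.05j), (0.06+0.04j), -0.08+0.05j], [0.03+0.01j, (0.01-0.01j), -0.07-0.02j, 0.01+0.05j, (-0.06-0.01j)], [(0.05-0.02j), -0.00-0.02j, -0.11+0.03j, (0.05+0.05j), (-0.09+0.04j)], [0.08-0.01j, 0.00-0.03j, -0.18+0.00j, 0.05+0.10j, (-0.15+0.02j)], [(-0.01-0.03j), -0.02+0.00j, 0.03+0.08j, (0.04-0.04j), 0.03+0.06j]] + [[0.04+0.03j, -0.01+0.02j, -0.10-0.05j, (0.06-0.04j), (-0.08-0.05j)], [(0.03-0.01j), (0.01+0.01j), -0.07+0.02j, (0.01-0.05j), -0.06+0.01j], [0.05+0.02j, (-0+0.02j), -0.11-0.03j, (0.05-0.05j), -0.09-0.04j], [0.08+0.01j, 0.03j, (-0.18-0j), (0.05-0.1j), (-0.15-0.02j)], [-0.01+0.03j, (-0.02-0j), 0.03-0.08j, (0.04+0.04j), 0.03-0.06j]]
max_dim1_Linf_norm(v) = 0.29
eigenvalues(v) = [(0.2+0j), (-0.13+0.05j), (-0.13-0.05j), (0.02+0.16j), (0.02-0.16j)]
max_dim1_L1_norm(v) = 0.79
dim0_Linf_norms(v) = [0.1, 0.21, 0.29, 0.17, 0.25]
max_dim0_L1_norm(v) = 0.75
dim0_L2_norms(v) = [0.17, 0.28, 0.39, 0.24, 0.3]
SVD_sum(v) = [[-0.01,0.05,-0.13,0.06,-0.08], [-0.00,0.01,-0.02,0.01,-0.01], [-0.01,0.08,-0.19,0.09,-0.13], [-0.01,0.12,-0.29,0.14,-0.19], [0.00,-0.03,0.08,-0.04,0.05]] + [[0.02, -0.04, -0.0, 0.01, -0.01], [-0.11, 0.18, 0.02, -0.06, 0.04], [-0.02, 0.04, 0.00, -0.01, 0.01], [0.03, -0.05, -0.01, 0.02, -0.01], [0.07, -0.11, -0.01, 0.04, -0.03]] + [[-0.0, -0.00, -0.0, 0.00, 0.00], [0.05, 0.03, 0.03, -0.07, -0.09], [-0.05, -0.03, -0.03, 0.07, 0.09], [0.04, 0.02, 0.03, -0.05, -0.07], [0.04, 0.02, 0.03, -0.05, -0.07]] + [[-0.04, -0.00, 0.04, 0.04, -0.04], [-0.01, -0.0, 0.02, 0.02, -0.01], [-0.01, -0.0, 0.02, 0.02, -0.01], [0.02, 0.00, -0.02, -0.02, 0.02], [-0.02, -0.0, 0.03, 0.03, -0.02]] + [[-0.01,-0.01,-0.00,-0.01,-0.0], [0.0,0.00,0.00,0.00,0.0], [0.01,0.01,0.0,0.01,0.00], [0.0,0.00,0.0,0.00,0.00], [0.01,0.01,0.00,0.01,0.0]]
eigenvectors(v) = [[0.14+0.00j, (-0.41-0.3j), (-0.41+0.3j), (0.38-0.18j), (0.38+0.18j)],[0.85+0.00j, -0.27-0.10j, -0.27+0.10j, (0.28+0.09j), 0.28-0.09j],[0.34+0.00j, 0.39-0.15j, (0.39+0.15j), (0.41-0.13j), (0.41+0.13j)],[0.33+0.00j, (-0-0.05j), (-0+0.05j), 0.67+0.00j, (0.67-0j)],[-0.20+0.00j, (-0.69+0j), (-0.69-0j), -0.10-0.31j, -0.10+0.31j]]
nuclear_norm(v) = 1.16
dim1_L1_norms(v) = [0.36, 0.5, 0.6, 0.79, 0.43]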